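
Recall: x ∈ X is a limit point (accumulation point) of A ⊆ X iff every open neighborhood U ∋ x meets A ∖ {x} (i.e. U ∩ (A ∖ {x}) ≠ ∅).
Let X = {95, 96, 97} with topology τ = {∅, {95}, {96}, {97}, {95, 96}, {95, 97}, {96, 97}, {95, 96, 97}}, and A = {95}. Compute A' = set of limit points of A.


A' = ∅

For each x ∈ X, list the open sets U ∈ τ with x ∈ U, then check whether U ∩ (A ∖ {x}) ≠ ∅ for every such U.
  x = 95: open {95} ∋ x has {95} ∩ (A ∖ {95}) = ∅, so x is NOT a limit point.
  x = 96: open {96} ∋ x has {96} ∩ (A ∖ {96}) = ∅, so x is NOT a limit point.
  x = 97: open {97} ∋ x has {97} ∩ (A ∖ {97}) = ∅, so x is NOT a limit point.
Collecting: A' = ∅.


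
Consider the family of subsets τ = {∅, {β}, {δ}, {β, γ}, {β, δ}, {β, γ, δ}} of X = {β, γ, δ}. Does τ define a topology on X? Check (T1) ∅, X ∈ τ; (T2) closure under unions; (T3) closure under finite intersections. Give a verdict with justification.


τ IS a topology on X.

Axiom (T1): ∅ ∈ τ? Yes; X ∈ τ? Yes.
Axiom (T2/T3): check pairwise unions and intersections of members of τ.
All pairwise intersections and unions checked — each lies in τ. Therefore τ satisfies (T1), (T2), (T3): it IS a topology on X.


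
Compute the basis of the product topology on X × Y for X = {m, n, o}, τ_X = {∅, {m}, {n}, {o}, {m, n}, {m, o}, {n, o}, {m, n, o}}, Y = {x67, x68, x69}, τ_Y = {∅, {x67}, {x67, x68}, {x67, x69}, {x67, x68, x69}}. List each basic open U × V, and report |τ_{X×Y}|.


Basis B = {∅ × ∅, {m} × {x67}, {n} × {x67}, {o} × {x67}, {m} × {x67, x68}, {m} × {x67, x69}, {m, n} × {x67}, {m, o} × {x67}, {n} × {x67, x68}, {n} × {x67, x69}, {n, o} × {x67}, {o} × {x67, x68}, {o} × {x67, x69}, {m} × {x67, x68, x69}, {m, n, o} × {x67}, {n} × {x67, x68, x69}, {o} × {x67, x68, x69}, {m, n} × {x67, x68}, {m, o} × {x67, x68}, {m, n} × {x67, x69}, {m, o} × {x67, x69}, {n, o} × {x67, x68}, {n, o} × {x67, x69}, {m, n} × {x67, x68, x69}, {m, o} × {x67, x68, x69}, {m, n, o} × {x67, x68}, {m, n, o} × {x67, x69}, {n, o} × {x67, x68, x69}, {m, n, o} × {x67, x68, x69}}; |τ_{X×Y}| = 125.

Enumerate products U × V with U ∈ τ_X, V ∈ τ_Y (deduplicated):
  ∅ × ∅ = {} (∅)
  {m} × {x67} = {(m,x67)}
  {n} × {x67} = {(n,x67)}
  {o} × {x67} = {(o,x67)}
  {m} × {x67, x68} = {(m,x67), (m,x68)}
  {m} × {x67, x69} = {(m,x67), (m,x69)}
  {m, n} × {x67} = {(m,x67), (n,x67)}
  {m, o} × {x67} = {(m,x67), (o,x67)}
  {n} × {x67, x68} = {(n,x67), (n,x68)}
  {n} × {x67, x69} = {(n,x67), (n,x69)}
  {n, o} × {x67} = {(n,x67), (o,x67)}
  {o} × {x67, x68} = {(o,x67), (o,x68)}
  {o} × {x67, x69} = {(o,x67), (o,x69)}
  {m} × {x67, x68, x69} = {(m,x67), (m,x68), (m,x69)}
  {m, n, o} × {x67} = {(m,x67), (n,x67), (o,x67)}
  {n} × {x67, x68, x69} = {(n,x67), (n,x68), (n,x69)}
  {o} × {x67, x68, x69} = {(o,x67), (o,x68), (o,x69)}
  {m, n} × {x67, x68} = {(m,x67), (m,x68), (n,x67), (n,x68)}
  {m, o} × {x67, x68} = {(m,x67), (m,x68), (o,x67), (o,x68)}
  {m, n} × {x67, x69} = {(m,x67), (m,x69), (n,x67), (n,x69)}
  {m, o} × {x67, x69} = {(m,x67), (m,x69), (o,x67), (o,x69)}
  {n, o} × {x67, x68} = {(n,x67), (n,x68), (o,x67), (o,x68)}
  {n, o} × {x67, x69} = {(n,x67), (n,x69), (o,x67), (o,x69)}
  {m, n} × {x67, x68, x69} = {(m,x67), (m,x68), (m,x69), (n,x67), (n,x68), (n,x69)}
  {m, o} × {x67, x68, x69} = {(m,x67), (m,x68), (m,x69), (o,x67), (o,x68), (o,x69)}
  {m, n, o} × {x67, x68} = {(m,x67), (m,x68), (n,x67), (n,x68), (o,x67), (o,x68)}
  {m, n, o} × {x67, x69} = {(m,x67), (m,x69), (n,x67), (n,x69), (o,x67), (o,x69)}
  {n, o} × {x67, x68, x69} = {(n,x67), (n,x68), (n,x69), (o,x67), (o,x68), (o,x69)}
  {m, n, o} × {x67, x68, x69} = {(m,x67), (m,x68), (m,x69), (n,x67), (n,x68), (n,x69), (o,x67), (o,x68), (o,x69)}
These 29 distinct sets form the basis B.
Close under arbitrary unions to get τ_{X×Y}; counting gives |τ_{X×Y}| = 125.


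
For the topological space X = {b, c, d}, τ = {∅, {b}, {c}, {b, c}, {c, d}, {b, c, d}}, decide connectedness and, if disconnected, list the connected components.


(X, τ) is disconnected; components = [{b}, {c, d}].

Find clopen sets (U ∈ τ with X ∖ U ∈ τ):
  U = ∅, X ∖ U = {b, c, d} — both open, so U is clopen.
  U = {b}, X ∖ U = {c, d} — both open, so U is clopen.
  U = {c, d}, X ∖ U = {b} — both open, so U is clopen.
  U = {b, c, d}, X ∖ U = ∅ — both open, so U is clopen.
Nontrivial clopen(s) exist: e.g. {c, d}. So (X, τ) is disconnected.
Compute connected components by grouping points that agree on all clopens:
  component: {b}
  component: {c, d}


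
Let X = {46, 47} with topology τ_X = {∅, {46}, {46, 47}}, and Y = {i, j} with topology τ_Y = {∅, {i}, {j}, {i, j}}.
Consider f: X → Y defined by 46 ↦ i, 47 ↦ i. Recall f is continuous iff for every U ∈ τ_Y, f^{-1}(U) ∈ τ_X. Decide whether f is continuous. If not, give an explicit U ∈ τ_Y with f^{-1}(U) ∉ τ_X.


f IS continuous.

Compute f^{-1}(U) for each U ∈ τ_Y:
  U = ∅: f^{-1}(U) = ∅ ∈ τ_X ✓.
  U = {i}: f^{-1}(U) = {46, 47} ∈ τ_X ✓.
  U = {j}: f^{-1}(U) = ∅ ∈ τ_X ✓.
  U = {i, j}: f^{-1}(U) = {46, 47} ∈ τ_X ✓.
Every preimage lies in τ_X, so f IS continuous.


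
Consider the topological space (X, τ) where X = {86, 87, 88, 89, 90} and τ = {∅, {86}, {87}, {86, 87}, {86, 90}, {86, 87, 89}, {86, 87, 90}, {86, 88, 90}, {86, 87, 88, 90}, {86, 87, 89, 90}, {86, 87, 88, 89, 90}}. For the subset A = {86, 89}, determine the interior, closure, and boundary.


int(A) = {86}, cl(A) = {86, 88, 89, 90}, ∂A = {88, 89, 90}.

Closed sets in (X, τ) are complements of opens:
  closed(X, τ) = {∅, {88}, {89}, {87, 89}, {88, 89}, {88, 90}, {87, 88, 89}, {88, 89, 90}, {86, 88, 89, 90}, {87, 88, 89, 90}, {86, 87, 88, 89, 90}}.
int(A) = ⋃ {U ∈ τ : U ⊆ A}. Opens contained in A: ∅, {86}.
Taking the union of these: int(A) = {86}.
cl(A) = ⋂ {C closed : A ⊆ C}. Closed sets containing A: {86, 88, 89, 90}, {86, 87, 88, 89, 90}.
Intersecting these: cl(A) = {86, 88, 89, 90}.
∂A = cl(A) ∖ int(A) = {86, 88, 89, 90} ∖ {86} = {88, 89, 90}.


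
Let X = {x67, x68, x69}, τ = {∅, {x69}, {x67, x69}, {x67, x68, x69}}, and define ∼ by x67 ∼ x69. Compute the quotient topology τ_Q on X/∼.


X/∼ = {[x67=x69], [x68]}; |τ_Q| = 3.

Equivalence classes: [x67=x69], [x68].
Quotient map π: X → X/∼ sends x67 ↦ [x67=x69], x68 ↦ [x68], x69 ↦ [x67=x69].
For each subset V ⊆ X/∼, compute π^{-1}(V) ⊆ X and check whether π^{-1}(V) ∈ τ. V is open in τ_Q iff π^{-1}(V) ∈ τ.
  V = {}: π^{-1}(V) = ∅ ∈ τ ✓.
  V = {[x67=x69]}: π^{-1}(V) = {x67, x69} ∈ τ ✓.
  V = {[x68]}: π^{-1}(V) = {x68} ∉ τ ✗.
  V = {[x67=x69], [x68]}: π^{-1}(V) = {x67, x68, x69} ∈ τ ✓.
Open sets in the quotient: τ_Q = {{}, {[x67=x69]}, {[x67=x69], [x68]}} (3 elements).


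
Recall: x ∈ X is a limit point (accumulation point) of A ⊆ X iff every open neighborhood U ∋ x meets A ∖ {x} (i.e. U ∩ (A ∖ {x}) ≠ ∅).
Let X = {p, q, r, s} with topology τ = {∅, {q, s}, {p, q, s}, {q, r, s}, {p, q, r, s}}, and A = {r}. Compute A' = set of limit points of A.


A' = ∅

For each x ∈ X, list the open sets U ∈ τ with x ∈ U, then check whether U ∩ (A ∖ {x}) ≠ ∅ for every such U.
  x = p: open {p, q, s} ∋ x has {p, q, s} ∩ (A ∖ {p}) = ∅, so x is NOT a limit point.
  x = q: open {q, s} ∋ x has {q, s} ∩ (A ∖ {q}) = ∅, so x is NOT a limit point.
  x = r: open {q, r, s} ∋ x has {q, r, s} ∩ (A ∖ {r}) = ∅, so x is NOT a limit point.
  x = s: open {q, s} ∋ x has {q, s} ∩ (A ∖ {s}) = ∅, so x is NOT a limit point.
Collecting: A' = ∅.


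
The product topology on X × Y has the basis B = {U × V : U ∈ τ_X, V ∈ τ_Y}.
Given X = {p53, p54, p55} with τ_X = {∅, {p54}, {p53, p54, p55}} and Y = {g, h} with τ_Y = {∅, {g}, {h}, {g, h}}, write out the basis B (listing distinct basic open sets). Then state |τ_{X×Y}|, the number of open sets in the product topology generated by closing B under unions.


Basis B = {∅ × ∅, {p54} × {g}, {p54} × {h}, {p54} × {g, h}, {p53, p54, p55} × {g}, {p53, p54, p55} × {h}, {p53, p54, p55} × {g, h}}; |τ_{X×Y}| = 9.

Enumerate products U × V with U ∈ τ_X, V ∈ τ_Y (deduplicated):
  ∅ × ∅ = {} (∅)
  {p54} × {g} = {(p54,g)}
  {p54} × {h} = {(p54,h)}
  {p54} × {g, h} = {(p54,g), (p54,h)}
  {p53, p54, p55} × {g} = {(p53,g), (p54,g), (p55,g)}
  {p53, p54, p55} × {h} = {(p53,h), (p54,h), (p55,h)}
  {p53, p54, p55} × {g, h} = {(p53,g), (p53,h), (p54,g), (p54,h), (p55,g), (p55,h)}
These 7 distinct sets form the basis B.
Close under arbitrary unions to get τ_{X×Y}; counting gives |τ_{X×Y}| = 9.


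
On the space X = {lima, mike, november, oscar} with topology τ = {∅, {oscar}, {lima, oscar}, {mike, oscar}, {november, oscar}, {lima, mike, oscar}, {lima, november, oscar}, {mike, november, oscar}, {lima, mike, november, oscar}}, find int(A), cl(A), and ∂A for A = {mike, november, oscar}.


int(A) = {mike, november, oscar}, cl(A) = {lima, mike, november, oscar}, ∂A = {lima}.

Closed sets in (X, τ) are complements of opens:
  closed(X, τ) = {∅, {lima}, {mike}, {november}, {lima, mike}, {lima, november}, {mike, november}, {lima, mike, november}, {lima, mike, november, oscar}}.
int(A) = ⋃ {U ∈ τ : U ⊆ A}. Opens contained in A: ∅, {oscar}, {mike, oscar}, {november, oscar}, {mike, november, oscar}.
Taking the union of these: int(A) = {mike, november, oscar}.
cl(A) = ⋂ {C closed : A ⊆ C}. Closed sets containing A: {lima, mike, november, oscar}.
Intersecting these: cl(A) = {lima, mike, november, oscar}.
∂A = cl(A) ∖ int(A) = {lima, mike, november, oscar} ∖ {mike, november, oscar} = {lima}.


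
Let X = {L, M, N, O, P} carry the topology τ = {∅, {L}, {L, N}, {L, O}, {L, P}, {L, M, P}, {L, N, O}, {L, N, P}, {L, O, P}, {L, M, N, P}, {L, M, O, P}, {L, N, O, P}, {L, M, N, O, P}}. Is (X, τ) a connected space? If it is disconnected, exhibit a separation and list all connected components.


(X, τ) is connected.

Find clopen sets (U ∈ τ with X ∖ U ∈ τ):
  U = ∅, X ∖ U = {L, M, N, O, P} — both open, so U is clopen.
  U = {L, M, N, O, P}, X ∖ U = ∅ — both open, so U is clopen.
Only trivial clopens (∅ and X) exist, so (X, τ) is connected.
Compute connected components by grouping points that agree on all clopens:
  component: {L, M, N, O, P}


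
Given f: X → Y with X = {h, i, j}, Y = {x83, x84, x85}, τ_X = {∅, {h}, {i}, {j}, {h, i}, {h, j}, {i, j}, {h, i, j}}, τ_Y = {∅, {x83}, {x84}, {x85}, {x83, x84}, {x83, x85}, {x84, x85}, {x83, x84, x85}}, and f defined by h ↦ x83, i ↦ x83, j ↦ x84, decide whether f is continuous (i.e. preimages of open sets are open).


f IS continuous.

Compute f^{-1}(U) for each U ∈ τ_Y:
  U = ∅: f^{-1}(U) = ∅ ∈ τ_X ✓.
  U = {x83}: f^{-1}(U) = {h, i} ∈ τ_X ✓.
  U = {x84}: f^{-1}(U) = {j} ∈ τ_X ✓.
  U = {x85}: f^{-1}(U) = ∅ ∈ τ_X ✓.
  U = {x83, x84}: f^{-1}(U) = {h, i, j} ∈ τ_X ✓.
  U = {x83, x85}: f^{-1}(U) = {h, i} ∈ τ_X ✓.
  U = {x84, x85}: f^{-1}(U) = {j} ∈ τ_X ✓.
  U = {x83, x84, x85}: f^{-1}(U) = {h, i, j} ∈ τ_X ✓.
Every preimage lies in τ_X, so f IS continuous.


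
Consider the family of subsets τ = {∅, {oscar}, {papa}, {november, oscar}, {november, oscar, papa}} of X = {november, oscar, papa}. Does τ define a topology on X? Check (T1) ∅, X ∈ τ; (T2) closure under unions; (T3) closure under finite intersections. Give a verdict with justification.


τ is NOT a topology on X.

Axiom (T1): ∅ ∈ τ? Yes; X ∈ τ? Yes.
Axiom (T2/T3): check pairwise unions and intersections of members of τ.
Counterexample for (T2): {oscar} ∪ {papa} = {oscar, papa} ∉ τ. Therefore τ is NOT a topology.


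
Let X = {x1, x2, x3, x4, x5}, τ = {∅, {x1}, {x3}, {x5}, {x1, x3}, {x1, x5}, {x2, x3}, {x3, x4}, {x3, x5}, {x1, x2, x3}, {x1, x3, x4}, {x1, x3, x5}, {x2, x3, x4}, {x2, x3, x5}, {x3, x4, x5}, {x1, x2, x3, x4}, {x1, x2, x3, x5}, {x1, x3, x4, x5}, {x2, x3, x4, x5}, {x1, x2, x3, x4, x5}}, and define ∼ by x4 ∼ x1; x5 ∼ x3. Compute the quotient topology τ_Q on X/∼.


X/∼ = {[x1=x4], [x2], [x3=x5]}; |τ_Q| = 5.

Equivalence classes: [x1=x4], [x2], [x3=x5].
Quotient map π: X → X/∼ sends x1 ↦ [x1=x4], x2 ↦ [x2], x3 ↦ [x3=x5], x4 ↦ [x1=x4], x5 ↦ [x3=x5].
For each subset V ⊆ X/∼, compute π^{-1}(V) ⊆ X and check whether π^{-1}(V) ∈ τ. V is open in τ_Q iff π^{-1}(V) ∈ τ.
  V = {}: π^{-1}(V) = ∅ ∈ τ ✓.
  V = {[x1=x4]}: π^{-1}(V) = {x1, x4} ∉ τ ✗.
  V = {[x2]}: π^{-1}(V) = {x2} ∉ τ ✗.
  V = {[x1=x4], [x2]}: π^{-1}(V) = {x1, x2, x4} ∉ τ ✗.
  V = {[x3=x5]}: π^{-1}(V) = {x3, x5} ∈ τ ✓.
  V = {[x1=x4], [x3=x5]}: π^{-1}(V) = {x1, x3, x4, x5} ∈ τ ✓.
  V = {[x2], [x3=x5]}: π^{-1}(V) = {x2, x3, x5} ∈ τ ✓.
  V = {[x1=x4], [x2], [x3=x5]}: π^{-1}(V) = {x1, x2, x3, x4, x5} ∈ τ ✓.
Open sets in the quotient: τ_Q = {{}, {[x3=x5]}, {[x1=x4], [x3=x5]}, {[x2], [x3=x5]}, {[x1=x4], [x2], [x3=x5]}} (5 elements).


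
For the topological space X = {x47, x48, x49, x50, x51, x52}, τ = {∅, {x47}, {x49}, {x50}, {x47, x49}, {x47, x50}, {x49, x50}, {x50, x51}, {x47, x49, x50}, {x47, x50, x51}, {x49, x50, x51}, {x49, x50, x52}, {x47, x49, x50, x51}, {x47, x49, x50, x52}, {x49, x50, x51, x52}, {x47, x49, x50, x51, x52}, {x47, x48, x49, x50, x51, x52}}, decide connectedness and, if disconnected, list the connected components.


(X, τ) is connected.

Find clopen sets (U ∈ τ with X ∖ U ∈ τ):
  U = ∅, X ∖ U = {x47, x48, x49, x50, x51, x52} — both open, so U is clopen.
  U = {x47, x48, x49, x50, x51, x52}, X ∖ U = ∅ — both open, so U is clopen.
Only trivial clopens (∅ and X) exist, so (X, τ) is connected.
Compute connected components by grouping points that agree on all clopens:
  component: {x47, x48, x49, x50, x51, x52}


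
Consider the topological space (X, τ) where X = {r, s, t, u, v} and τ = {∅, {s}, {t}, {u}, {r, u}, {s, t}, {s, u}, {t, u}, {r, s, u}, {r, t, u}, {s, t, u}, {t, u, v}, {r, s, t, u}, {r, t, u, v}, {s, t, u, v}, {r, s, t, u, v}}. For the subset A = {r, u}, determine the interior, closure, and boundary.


int(A) = {r, u}, cl(A) = {r, u, v}, ∂A = {v}.

Closed sets in (X, τ) are complements of opens:
  closed(X, τ) = {∅, {r}, {s}, {v}, {r, s}, {r, v}, {s, v}, {t, v}, {r, s, v}, {r, t, v}, {r, u, v}, {s, t, v}, {r, s, t, v}, {r, s, u, v}, {r, t, u, v}, {r, s, t, u, v}}.
int(A) = ⋃ {U ∈ τ : U ⊆ A}. Opens contained in A: ∅, {u}, {r, u}.
Taking the union of these: int(A) = {r, u}.
cl(A) = ⋂ {C closed : A ⊆ C}. Closed sets containing A: {r, u, v}, {r, s, u, v}, {r, t, u, v}, {r, s, t, u, v}.
Intersecting these: cl(A) = {r, u, v}.
∂A = cl(A) ∖ int(A) = {r, u, v} ∖ {r, u} = {v}.


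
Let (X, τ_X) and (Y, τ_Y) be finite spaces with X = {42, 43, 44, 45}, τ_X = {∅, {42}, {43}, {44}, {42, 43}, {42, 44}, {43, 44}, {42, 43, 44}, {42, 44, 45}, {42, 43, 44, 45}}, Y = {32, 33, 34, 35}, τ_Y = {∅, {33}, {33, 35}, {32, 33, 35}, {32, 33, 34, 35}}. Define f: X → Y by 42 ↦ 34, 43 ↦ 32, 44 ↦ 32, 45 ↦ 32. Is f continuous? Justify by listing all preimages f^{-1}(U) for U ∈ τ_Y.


f is NOT continuous.

Compute f^{-1}(U) for each U ∈ τ_Y:
  U = ∅: f^{-1}(U) = ∅ ∈ τ_X ✓.
  U = {33}: f^{-1}(U) = ∅ ∈ τ_X ✓.
  U = {33, 35}: f^{-1}(U) = ∅ ∈ τ_X ✓.
  U = {32, 33, 35}: f^{-1}(U) = {43, 44, 45} ∉ τ_X ✗.
  U = {32, 33, 34, 35}: f^{-1}(U) = {42, 43, 44, 45} ∈ τ_X ✓.
Found U = {32, 33, 35} with f^{-1}(U) = {43, 44, 45} not in τ_X. Therefore f is NOT continuous.


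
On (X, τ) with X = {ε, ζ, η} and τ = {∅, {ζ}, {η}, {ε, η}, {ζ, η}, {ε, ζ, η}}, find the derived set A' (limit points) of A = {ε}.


A' = ∅

For each x ∈ X, list the open sets U ∈ τ with x ∈ U, then check whether U ∩ (A ∖ {x}) ≠ ∅ for every such U.
  x = ε: open {ε, η} ∋ x has {ε, η} ∩ (A ∖ {ε}) = ∅, so x is NOT a limit point.
  x = ζ: open {ζ} ∋ x has {ζ} ∩ (A ∖ {ζ}) = ∅, so x is NOT a limit point.
  x = η: open {η} ∋ x has {η} ∩ (A ∖ {η}) = ∅, so x is NOT a limit point.
Collecting: A' = ∅.


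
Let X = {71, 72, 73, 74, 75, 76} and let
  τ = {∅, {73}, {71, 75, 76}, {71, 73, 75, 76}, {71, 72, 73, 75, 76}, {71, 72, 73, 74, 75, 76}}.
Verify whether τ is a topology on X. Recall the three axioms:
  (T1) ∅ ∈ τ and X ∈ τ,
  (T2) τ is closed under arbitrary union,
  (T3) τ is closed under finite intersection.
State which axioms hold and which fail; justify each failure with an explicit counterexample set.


τ IS a topology on X.

Axiom (T1): ∅ ∈ τ? Yes; X ∈ τ? Yes.
Axiom (T2/T3): check pairwise unions and intersections of members of τ.
All pairwise intersections and unions checked — each lies in τ. Therefore τ satisfies (T1), (T2), (T3): it IS a topology on X.


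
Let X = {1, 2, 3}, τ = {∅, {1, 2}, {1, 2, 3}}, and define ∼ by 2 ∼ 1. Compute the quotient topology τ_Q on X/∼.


X/∼ = {[1=2], [3]}; |τ_Q| = 3.

Equivalence classes: [1=2], [3].
Quotient map π: X → X/∼ sends 1 ↦ [1=2], 2 ↦ [1=2], 3 ↦ [3].
For each subset V ⊆ X/∼, compute π^{-1}(V) ⊆ X and check whether π^{-1}(V) ∈ τ. V is open in τ_Q iff π^{-1}(V) ∈ τ.
  V = {}: π^{-1}(V) = ∅ ∈ τ ✓.
  V = {[1=2]}: π^{-1}(V) = {1, 2} ∈ τ ✓.
  V = {[3]}: π^{-1}(V) = {3} ∉ τ ✗.
  V = {[1=2], [3]}: π^{-1}(V) = {1, 2, 3} ∈ τ ✓.
Open sets in the quotient: τ_Q = {{}, {[1=2]}, {[1=2], [3]}} (3 elements).


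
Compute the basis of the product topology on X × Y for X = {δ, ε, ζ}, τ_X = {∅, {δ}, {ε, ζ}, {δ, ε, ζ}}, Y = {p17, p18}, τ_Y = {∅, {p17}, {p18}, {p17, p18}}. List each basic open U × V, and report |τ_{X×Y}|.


Basis B = {∅ × ∅, {δ} × {p17}, {δ} × {p18}, {δ} × {p17, p18}, {ε, ζ} × {p17}, {ε, ζ} × {p18}, {δ, ε, ζ} × {p17}, {δ, ε, ζ} × {p18}, {ε, ζ} × {p17, p18}, {δ, ε, ζ} × {p17, p18}}; |τ_{X×Y}| = 16.

Enumerate products U × V with U ∈ τ_X, V ∈ τ_Y (deduplicated):
  ∅ × ∅ = {} (∅)
  {δ} × {p17} = {(δ,p17)}
  {δ} × {p18} = {(δ,p18)}
  {δ} × {p17, p18} = {(δ,p17), (δ,p18)}
  {ε, ζ} × {p17} = {(ε,p17), (ζ,p17)}
  {ε, ζ} × {p18} = {(ε,p18), (ζ,p18)}
  {δ, ε, ζ} × {p17} = {(δ,p17), (ε,p17), (ζ,p17)}
  {δ, ε, ζ} × {p18} = {(δ,p18), (ε,p18), (ζ,p18)}
  {ε, ζ} × {p17, p18} = {(ε,p17), (ε,p18), (ζ,p17), (ζ,p18)}
  {δ, ε, ζ} × {p17, p18} = {(δ,p17), (δ,p18), (ε,p17), (ε,p18), (ζ,p17), (ζ,p18)}
These 10 distinct sets form the basis B.
Close under arbitrary unions to get τ_{X×Y}; counting gives |τ_{X×Y}| = 16.


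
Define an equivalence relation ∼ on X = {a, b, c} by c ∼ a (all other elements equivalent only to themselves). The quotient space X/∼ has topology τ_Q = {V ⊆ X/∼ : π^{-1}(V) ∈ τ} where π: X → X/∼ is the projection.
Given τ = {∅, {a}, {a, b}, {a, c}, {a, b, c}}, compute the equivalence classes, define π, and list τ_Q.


X/∼ = {[a=c], [b]}; |τ_Q| = 3.

Equivalence classes: [a=c], [b].
Quotient map π: X → X/∼ sends a ↦ [a=c], b ↦ [b], c ↦ [a=c].
For each subset V ⊆ X/∼, compute π^{-1}(V) ⊆ X and check whether π^{-1}(V) ∈ τ. V is open in τ_Q iff π^{-1}(V) ∈ τ.
  V = {}: π^{-1}(V) = ∅ ∈ τ ✓.
  V = {[a=c]}: π^{-1}(V) = {a, c} ∈ τ ✓.
  V = {[b]}: π^{-1}(V) = {b} ∉ τ ✗.
  V = {[a=c], [b]}: π^{-1}(V) = {a, b, c} ∈ τ ✓.
Open sets in the quotient: τ_Q = {{}, {[a=c]}, {[a=c], [b]}} (3 elements).


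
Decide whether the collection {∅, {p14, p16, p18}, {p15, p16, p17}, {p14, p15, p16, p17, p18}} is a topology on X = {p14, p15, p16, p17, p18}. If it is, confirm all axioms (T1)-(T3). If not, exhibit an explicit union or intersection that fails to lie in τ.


τ is NOT a topology on X.

Axiom (T1): ∅ ∈ τ? Yes; X ∈ τ? Yes.
Axiom (T2/T3): check pairwise unions and intersections of members of τ.
Counterexample for (T3): {p14, p16, p18} ∩ {p15, p16, p17} = {p16} ∉ τ. Therefore τ is NOT a topology.


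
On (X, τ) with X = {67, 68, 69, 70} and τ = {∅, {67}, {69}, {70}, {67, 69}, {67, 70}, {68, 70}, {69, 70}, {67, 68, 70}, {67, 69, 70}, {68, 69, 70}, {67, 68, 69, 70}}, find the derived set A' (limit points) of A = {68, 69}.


A' = ∅

For each x ∈ X, list the open sets U ∈ τ with x ∈ U, then check whether U ∩ (A ∖ {x}) ≠ ∅ for every such U.
  x = 67: open {67} ∋ x has {67} ∩ (A ∖ {67}) = ∅, so x is NOT a limit point.
  x = 68: open {68, 70} ∋ x has {68, 70} ∩ (A ∖ {68}) = ∅, so x is NOT a limit point.
  x = 69: open {69} ∋ x has {69} ∩ (A ∖ {69}) = ∅, so x is NOT a limit point.
  x = 70: open {70} ∋ x has {70} ∩ (A ∖ {70}) = ∅, so x is NOT a limit point.
Collecting: A' = ∅.


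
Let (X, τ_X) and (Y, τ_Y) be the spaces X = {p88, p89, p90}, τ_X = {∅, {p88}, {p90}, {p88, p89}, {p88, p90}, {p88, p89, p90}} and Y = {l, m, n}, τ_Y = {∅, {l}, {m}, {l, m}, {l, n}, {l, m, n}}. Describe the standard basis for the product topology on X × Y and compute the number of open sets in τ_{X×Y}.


Basis B = {∅ × ∅, {p88} × {l}, {p88} × {m}, {p90} × {l}, {p90} × {m}, {p88} × {l, m}, {p88} × {l, n}, {p88, p89} × {l}, {p88, p90} × {l}, {p88, p89} × {m}, {p88, p90} × {m}, {p90} × {l, m}, {p90} × {l, n}, {p88} × {l, m, n}, {p88, p89, p90} × {l}, {p88, p89, p90} × {m}, {p90} × {l, m, n}, {p88, p89} × {l, m}, {p88, p90} × {l, m}, {p88, p89} × {l, n}, {p88, p90} × {l, n}, {p88, p89} × {l, m, n}, {p88, p90} × {l, m, n}, {p88, p89, p90} × {l, m}, {p88, p89, p90} × {l, n}, {p88, p89, p90} × {l, m, n}}; |τ_{X×Y}| = 108.

Enumerate products U × V with U ∈ τ_X, V ∈ τ_Y (deduplicated):
  ∅ × ∅ = {} (∅)
  {p88} × {l} = {(p88,l)}
  {p88} × {m} = {(p88,m)}
  {p90} × {l} = {(p90,l)}
  {p90} × {m} = {(p90,m)}
  {p88} × {l, m} = {(p88,l), (p88,m)}
  {p88} × {l, n} = {(p88,l), (p88,n)}
  {p88, p89} × {l} = {(p88,l), (p89,l)}
  {p88, p90} × {l} = {(p88,l), (p90,l)}
  {p88, p89} × {m} = {(p88,m), (p89,m)}
  {p88, p90} × {m} = {(p88,m), (p90,m)}
  {p90} × {l, m} = {(p90,l), (p90,m)}
  {p90} × {l, n} = {(p90,l), (p90,n)}
  {p88} × {l, m, n} = {(p88,l), (p88,m), (p88,n)}
  {p88, p89, p90} × {l} = {(p88,l), (p89,l), (p90,l)}
  {p88, p89, p90} × {m} = {(p88,m), (p89,m), (p90,m)}
  {p90} × {l, m, n} = {(p90,l), (p90,m), (p90,n)}
  {p88, p89} × {l, m} = {(p88,l), (p88,m), (p89,l), (p89,m)}
  {p88, p90} × {l, m} = {(p88,l), (p88,m), (p90,l), (p90,m)}
  {p88, p89} × {l, n} = {(p88,l), (p88,n), (p89,l), (p89,n)}
  {p88, p90} × {l, n} = {(p88,l), (p88,n), (p90,l), (p90,n)}
  {p88, p89} × {l, m, n} = {(p88,l), (p88,m), (p88,n), (p89,l), (p89,m), (p89,n)}
  {p88, p90} × {l, m, n} = {(p88,l), (p88,m), (p88,n), (p90,l), (p90,m), (p90,n)}
  {p88, p89, p90} × {l, m} = {(p88,l), (p88,m), (p89,l), (p89,m), (p90,l), (p90,m)}
  {p88, p89, p90} × {l, n} = {(p88,l), (p88,n), (p89,l), (p89,n), (p90,l), (p90,n)}
  {p88, p89, p90} × {l, m, n} = {(p88,l), (p88,m), (p88,n), (p89,l), (p89,m), (p89,n), (p90,l), (p90,m), (p90,n)}
These 26 distinct sets form the basis B.
Close under arbitrary unions to get τ_{X×Y}; counting gives |τ_{X×Y}| = 108.


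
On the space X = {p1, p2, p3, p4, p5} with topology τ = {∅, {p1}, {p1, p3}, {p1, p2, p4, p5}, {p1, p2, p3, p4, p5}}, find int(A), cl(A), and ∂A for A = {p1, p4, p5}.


int(A) = {p1}, cl(A) = {p1, p2, p3, p4, p5}, ∂A = {p2, p3, p4, p5}.

Closed sets in (X, τ) are complements of opens:
  closed(X, τ) = {∅, {p3}, {p2, p4, p5}, {p2, p3, p4, p5}, {p1, p2, p3, p4, p5}}.
int(A) = ⋃ {U ∈ τ : U ⊆ A}. Opens contained in A: ∅, {p1}.
Taking the union of these: int(A) = {p1}.
cl(A) = ⋂ {C closed : A ⊆ C}. Closed sets containing A: {p1, p2, p3, p4, p5}.
Intersecting these: cl(A) = {p1, p2, p3, p4, p5}.
∂A = cl(A) ∖ int(A) = {p1, p2, p3, p4, p5} ∖ {p1} = {p2, p3, p4, p5}.


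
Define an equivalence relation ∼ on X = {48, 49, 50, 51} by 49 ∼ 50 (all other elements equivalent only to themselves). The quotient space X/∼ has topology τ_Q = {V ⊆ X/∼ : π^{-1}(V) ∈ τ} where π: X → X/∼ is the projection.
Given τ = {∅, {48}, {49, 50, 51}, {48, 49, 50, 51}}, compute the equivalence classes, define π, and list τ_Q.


X/∼ = {[48], [49=50], [51]}; |τ_Q| = 4.

Equivalence classes: [48], [49=50], [51].
Quotient map π: X → X/∼ sends 48 ↦ [48], 49 ↦ [49=50], 50 ↦ [49=50], 51 ↦ [51].
For each subset V ⊆ X/∼, compute π^{-1}(V) ⊆ X and check whether π^{-1}(V) ∈ τ. V is open in τ_Q iff π^{-1}(V) ∈ τ.
  V = {}: π^{-1}(V) = ∅ ∈ τ ✓.
  V = {[48]}: π^{-1}(V) = {48} ∈ τ ✓.
  V = {[49=50]}: π^{-1}(V) = {49, 50} ∉ τ ✗.
  V = {[48], [49=50]}: π^{-1}(V) = {48, 49, 50} ∉ τ ✗.
  V = {[51]}: π^{-1}(V) = {51} ∉ τ ✗.
  V = {[48], [51]}: π^{-1}(V) = {48, 51} ∉ τ ✗.
  V = {[49=50], [51]}: π^{-1}(V) = {49, 50, 51} ∈ τ ✓.
  V = {[48], [49=50], [51]}: π^{-1}(V) = {48, 49, 50, 51} ∈ τ ✓.
Open sets in the quotient: τ_Q = {{}, {[48]}, {[49=50], [51]}, {[48], [49=50], [51]}} (4 elements).


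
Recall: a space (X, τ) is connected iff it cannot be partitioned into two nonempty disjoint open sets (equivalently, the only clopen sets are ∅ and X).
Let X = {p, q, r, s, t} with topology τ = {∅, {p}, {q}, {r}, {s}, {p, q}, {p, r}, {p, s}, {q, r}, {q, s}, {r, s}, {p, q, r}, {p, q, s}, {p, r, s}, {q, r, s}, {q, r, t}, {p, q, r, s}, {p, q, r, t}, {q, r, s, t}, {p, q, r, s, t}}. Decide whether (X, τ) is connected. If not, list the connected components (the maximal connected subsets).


(X, τ) is disconnected; components = [{p}, {s}, {q, r, t}].

Find clopen sets (U ∈ τ with X ∖ U ∈ τ):
  U = ∅, X ∖ U = {p, q, r, s, t} — both open, so U is clopen.
  U = {p}, X ∖ U = {q, r, s, t} — both open, so U is clopen.
  U = {s}, X ∖ U = {p, q, r, t} — both open, so U is clopen.
  U = {p, s}, X ∖ U = {q, r, t} — both open, so U is clopen.
  U = {q, r, t}, X ∖ U = {p, s} — both open, so U is clopen.
  U = {p, q, r, t}, X ∖ U = {s} — both open, so U is clopen.
  U = {q, r, s, t}, X ∖ U = {p} — both open, so U is clopen.
  U = {p, q, r, s, t}, X ∖ U = ∅ — both open, so U is clopen.
Nontrivial clopen(s) exist: e.g. {q, r, t}. So (X, τ) is disconnected.
Compute connected components by grouping points that agree on all clopens:
  component: {p}
  component: {s}
  component: {q, r, t}


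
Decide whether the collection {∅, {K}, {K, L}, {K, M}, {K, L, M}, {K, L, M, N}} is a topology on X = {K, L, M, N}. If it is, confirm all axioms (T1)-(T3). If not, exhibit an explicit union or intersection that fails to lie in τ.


τ IS a topology on X.

Axiom (T1): ∅ ∈ τ? Yes; X ∈ τ? Yes.
Axiom (T2/T3): check pairwise unions and intersections of members of τ.
All pairwise intersections and unions checked — each lies in τ. Therefore τ satisfies (T1), (T2), (T3): it IS a topology on X.


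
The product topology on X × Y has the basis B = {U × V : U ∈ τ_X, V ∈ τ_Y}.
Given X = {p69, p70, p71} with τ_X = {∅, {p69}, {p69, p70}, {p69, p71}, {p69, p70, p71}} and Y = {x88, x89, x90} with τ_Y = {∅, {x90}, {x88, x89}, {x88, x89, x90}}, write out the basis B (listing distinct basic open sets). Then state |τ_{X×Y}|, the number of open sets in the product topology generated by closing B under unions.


Basis B = {∅ × ∅, {p69} × {x90}, {p69} × {x88, x89}, {p69, p70} × {x90}, {p69, p71} × {x90}, {p69} × {x88, x89, x90}, {p69, p70, p71} × {x90}, {p69, p70} × {x88, x89}, {p69, p71} × {x88, x89}, {p69, p70} × {x88, x89, x90}, {p69, p71} × {x88, x89, x90}, {p69, p70, p71} × {x88, x89}, {p69, p70, p71} × {x88, x89, x90}}; |τ_{X×Y}| = 25.

Enumerate products U × V with U ∈ τ_X, V ∈ τ_Y (deduplicated):
  ∅ × ∅ = {} (∅)
  {p69} × {x90} = {(p69,x90)}
  {p69} × {x88, x89} = {(p69,x88), (p69,x89)}
  {p69, p70} × {x90} = {(p69,x90), (p70,x90)}
  {p69, p71} × {x90} = {(p69,x90), (p71,x90)}
  {p69} × {x88, x89, x90} = {(p69,x88), (p69,x89), (p69,x90)}
  {p69, p70, p71} × {x90} = {(p69,x90), (p70,x90), (p71,x90)}
  {p69, p70} × {x88, x89} = {(p69,x88), (p69,x89), (p70,x88), (p70,x89)}
  {p69, p71} × {x88, x89} = {(p69,x88), (p69,x89), (p71,x88), (p71,x89)}
  {p69, p70} × {x88, x89, x90} = {(p69,x88), (p69,x89), (p69,x90), (p70,x88), (p70,x89), (p70,x90)}
  {p69, p71} × {x88, x89, x90} = {(p69,x88), (p69,x89), (p69,x90), (p71,x88), (p71,x89), (p71,x90)}
  {p69, p70, p71} × {x88, x89} = {(p69,x88), (p69,x89), (p70,x88), (p70,x89), (p71,x88), (p71,x89)}
  {p69, p70, p71} × {x88, x89, x90} = {(p69,x88), (p69,x89), (p69,x90), (p70,x88), (p70,x89), (p70,x90), (p71,x88), (p71,x89), (p71,x90)}
These 13 distinct sets form the basis B.
Close under arbitrary unions to get τ_{X×Y}; counting gives |τ_{X×Y}| = 25.


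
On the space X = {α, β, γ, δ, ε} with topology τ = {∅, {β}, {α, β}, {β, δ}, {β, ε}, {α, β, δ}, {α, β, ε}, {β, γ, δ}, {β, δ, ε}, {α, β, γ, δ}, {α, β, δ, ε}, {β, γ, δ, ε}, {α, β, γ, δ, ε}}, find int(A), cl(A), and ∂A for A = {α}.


int(A) = ∅, cl(A) = {α}, ∂A = {α}.

Closed sets in (X, τ) are complements of opens:
  closed(X, τ) = {∅, {α}, {γ}, {ε}, {α, γ}, {α, ε}, {γ, δ}, {γ, ε}, {α, γ, δ}, {α, γ, ε}, {γ, δ, ε}, {α, γ, δ, ε}, {α, β, γ, δ, ε}}.
int(A) = ⋃ {U ∈ τ : U ⊆ A}. Opens contained in A: ∅.
Taking the union of these: int(A) = ∅.
cl(A) = ⋂ {C closed : A ⊆ C}. Closed sets containing A: {α}, {α, γ}, {α, ε}, {α, γ, δ}, {α, γ, ε}, {α, γ, δ, ε}, {α, β, γ, δ, ε}.
Intersecting these: cl(A) = {α}.
∂A = cl(A) ∖ int(A) = {α} ∖ ∅ = {α}.


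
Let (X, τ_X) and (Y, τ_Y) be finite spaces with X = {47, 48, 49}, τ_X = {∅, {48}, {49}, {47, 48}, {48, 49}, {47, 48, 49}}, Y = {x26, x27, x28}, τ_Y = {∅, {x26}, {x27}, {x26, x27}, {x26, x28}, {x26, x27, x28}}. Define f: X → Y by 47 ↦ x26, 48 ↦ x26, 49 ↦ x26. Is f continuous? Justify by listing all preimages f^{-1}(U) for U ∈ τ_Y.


f IS continuous.

Compute f^{-1}(U) for each U ∈ τ_Y:
  U = ∅: f^{-1}(U) = ∅ ∈ τ_X ✓.
  U = {x26}: f^{-1}(U) = {47, 48, 49} ∈ τ_X ✓.
  U = {x27}: f^{-1}(U) = ∅ ∈ τ_X ✓.
  U = {x26, x27}: f^{-1}(U) = {47, 48, 49} ∈ τ_X ✓.
  U = {x26, x28}: f^{-1}(U) = {47, 48, 49} ∈ τ_X ✓.
  U = {x26, x27, x28}: f^{-1}(U) = {47, 48, 49} ∈ τ_X ✓.
Every preimage lies in τ_X, so f IS continuous.


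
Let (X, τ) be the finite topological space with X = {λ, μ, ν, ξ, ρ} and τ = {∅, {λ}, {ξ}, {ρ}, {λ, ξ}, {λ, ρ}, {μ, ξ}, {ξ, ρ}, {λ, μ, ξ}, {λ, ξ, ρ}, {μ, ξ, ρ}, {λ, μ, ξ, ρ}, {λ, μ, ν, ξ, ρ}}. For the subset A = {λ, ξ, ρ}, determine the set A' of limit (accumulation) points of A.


A' = {μ, ν}

For each x ∈ X, list the open sets U ∈ τ with x ∈ U, then check whether U ∩ (A ∖ {x}) ≠ ∅ for every such U.
  x = λ: open {λ} ∋ x has {λ} ∩ (A ∖ {λ}) = ∅, so x is NOT a limit point.
  x = μ: opens ∋ x are {μ, ξ}, {λ, μ, ξ}, {μ, ξ, ρ}, {λ, μ, ξ, ρ}, {λ, μ, ν, ξ, ρ}; each meets A ∖ {μ}, so x IS a limit point.
  x = ν: opens ∋ x are {λ, μ, ν, ξ, ρ}; each meets A ∖ {ν}, so x IS a limit point.
  x = ξ: open {ξ} ∋ x has {ξ} ∩ (A ∖ {ξ}) = ∅, so x is NOT a limit point.
  x = ρ: open {ρ} ∋ x has {ρ} ∩ (A ∖ {ρ}) = ∅, so x is NOT a limit point.
Collecting: A' = {μ, ν}.


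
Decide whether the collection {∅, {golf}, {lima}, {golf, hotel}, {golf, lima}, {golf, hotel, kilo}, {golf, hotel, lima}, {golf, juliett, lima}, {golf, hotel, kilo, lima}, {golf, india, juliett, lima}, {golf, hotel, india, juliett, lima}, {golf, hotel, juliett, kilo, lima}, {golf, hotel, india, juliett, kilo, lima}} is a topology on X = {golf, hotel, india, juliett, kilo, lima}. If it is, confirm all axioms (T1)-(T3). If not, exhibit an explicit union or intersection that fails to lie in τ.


τ is NOT a topology on X.

Axiom (T1): ∅ ∈ τ? Yes; X ∈ τ? Yes.
Axiom (T2/T3): check pairwise unions and intersections of members of τ.
Counterexample for (T2): {golf, hotel} ∪ {golf, juliett, lima} = {golf, hotel, juliett, lima} ∉ τ. Therefore τ is NOT a topology.


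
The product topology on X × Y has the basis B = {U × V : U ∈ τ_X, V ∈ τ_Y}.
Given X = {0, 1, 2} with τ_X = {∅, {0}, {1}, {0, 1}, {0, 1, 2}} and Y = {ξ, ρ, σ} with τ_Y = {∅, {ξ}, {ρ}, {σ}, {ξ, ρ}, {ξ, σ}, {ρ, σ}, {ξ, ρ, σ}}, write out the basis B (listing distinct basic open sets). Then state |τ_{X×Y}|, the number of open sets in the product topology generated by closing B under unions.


Basis B = {∅ × ∅, {0} × {ξ}, {0} × {ρ}, {0} × {σ}, {1} × {ξ}, {1} × {ρ}, {1} × {σ}, {0} × {ξ, ρ}, {0} × {ξ, σ}, {0, 1} × {ξ}, {0} × {ρ, σ}, {0, 1} × {ρ}, {0, 1} × {σ}, {1} × {ξ, ρ}, {1} × {ξ, σ}, {1} × {ρ, σ}, {0} × {ξ, ρ, σ}, {0, 1, 2} × {ξ}, {0, 1, 2} × {ρ}, {0, 1, 2} × {σ}, {1} × {ξ, ρ, σ}, {0, 1} × {ξ, ρ}, {0, 1} × {ξ, σ}, {0, 1} × {ρ, σ}, {0, 1} × {ξ, ρ, σ}, {0, 1, 2} × {ξ, ρ}, {0, 1, 2} × {ξ, σ}, {0, 1, 2} × {ρ, σ}, {0, 1, 2} × {ξ, ρ, σ}}; |τ_{X×Y}| = 125.

Enumerate products U × V with U ∈ τ_X, V ∈ τ_Y (deduplicated):
  ∅ × ∅ = {} (∅)
  {0} × {ξ} = {(0,ξ)}
  {0} × {ρ} = {(0,ρ)}
  {0} × {σ} = {(0,σ)}
  {1} × {ξ} = {(1,ξ)}
  {1} × {ρ} = {(1,ρ)}
  {1} × {σ} = {(1,σ)}
  {0} × {ξ, ρ} = {(0,ξ), (0,ρ)}
  {0} × {ξ, σ} = {(0,ξ), (0,σ)}
  {0, 1} × {ξ} = {(0,ξ), (1,ξ)}
  {0} × {ρ, σ} = {(0,ρ), (0,σ)}
  {0, 1} × {ρ} = {(0,ρ), (1,ρ)}
  {0, 1} × {σ} = {(0,σ), (1,σ)}
  {1} × {ξ, ρ} = {(1,ξ), (1,ρ)}
  {1} × {ξ, σ} = {(1,ξ), (1,σ)}
  {1} × {ρ, σ} = {(1,ρ), (1,σ)}
  {0} × {ξ, ρ, σ} = {(0,ξ), (0,ρ), (0,σ)}
  {0, 1, 2} × {ξ} = {(0,ξ), (1,ξ), (2,ξ)}
  {0, 1, 2} × {ρ} = {(0,ρ), (1,ρ), (2,ρ)}
  {0, 1, 2} × {σ} = {(0,σ), (1,σ), (2,σ)}
  {1} × {ξ, ρ, σ} = {(1,ξ), (1,ρ), (1,σ)}
  {0, 1} × {ξ, ρ} = {(0,ξ), (0,ρ), (1,ξ), (1,ρ)}
  {0, 1} × {ξ, σ} = {(0,ξ), (0,σ), (1,ξ), (1,σ)}
  {0, 1} × {ρ, σ} = {(0,ρ), (0,σ), (1,ρ), (1,σ)}
  {0, 1} × {ξ, ρ, σ} = {(0,ξ), (0,ρ), (0,σ), (1,ξ), (1,ρ), (1,σ)}
  {0, 1, 2} × {ξ, ρ} = {(0,ξ), (0,ρ), (1,ξ), (1,ρ), (2,ξ), (2,ρ)}
  {0, 1, 2} × {ξ, σ} = {(0,ξ), (0,σ), (1,ξ), (1,σ), (2,ξ), (2,σ)}
  {0, 1, 2} × {ρ, σ} = {(0,ρ), (0,σ), (1,ρ), (1,σ), (2,ρ), (2,σ)}
  {0, 1, 2} × {ξ, ρ, σ} = {(0,ξ), (0,ρ), (0,σ), (1,ξ), (1,ρ), (1,σ), (2,ξ), (2,ρ), (2,σ)}
These 29 distinct sets form the basis B.
Close under arbitrary unions to get τ_{X×Y}; counting gives |τ_{X×Y}| = 125.


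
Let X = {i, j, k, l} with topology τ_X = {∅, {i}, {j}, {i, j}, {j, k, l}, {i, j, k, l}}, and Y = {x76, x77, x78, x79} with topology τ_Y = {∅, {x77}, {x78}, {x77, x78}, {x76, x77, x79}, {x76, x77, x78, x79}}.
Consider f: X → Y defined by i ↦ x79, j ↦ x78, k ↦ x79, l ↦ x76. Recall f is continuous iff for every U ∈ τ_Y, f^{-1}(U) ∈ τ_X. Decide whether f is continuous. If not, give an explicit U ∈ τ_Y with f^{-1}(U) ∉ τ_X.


f is NOT continuous.

Compute f^{-1}(U) for each U ∈ τ_Y:
  U = ∅: f^{-1}(U) = ∅ ∈ τ_X ✓.
  U = {x77}: f^{-1}(U) = ∅ ∈ τ_X ✓.
  U = {x78}: f^{-1}(U) = {j} ∈ τ_X ✓.
  U = {x77, x78}: f^{-1}(U) = {j} ∈ τ_X ✓.
  U = {x76, x77, x79}: f^{-1}(U) = {i, k, l} ∉ τ_X ✗.
  U = {x76, x77, x78, x79}: f^{-1}(U) = {i, j, k, l} ∈ τ_X ✓.
Found U = {x76, x77, x79} with f^{-1}(U) = {i, k, l} not in τ_X. Therefore f is NOT continuous.


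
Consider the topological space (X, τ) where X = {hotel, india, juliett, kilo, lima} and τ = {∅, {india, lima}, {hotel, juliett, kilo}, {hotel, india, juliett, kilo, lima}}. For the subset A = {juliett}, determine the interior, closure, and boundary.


int(A) = ∅, cl(A) = {hotel, juliett, kilo}, ∂A = {hotel, juliett, kilo}.

Closed sets in (X, τ) are complements of opens:
  closed(X, τ) = {∅, {india, lima}, {hotel, juliett, kilo}, {hotel, india, juliett, kilo, lima}}.
int(A) = ⋃ {U ∈ τ : U ⊆ A}. Opens contained in A: ∅.
Taking the union of these: int(A) = ∅.
cl(A) = ⋂ {C closed : A ⊆ C}. Closed sets containing A: {hotel, juliett, kilo}, {hotel, india, juliett, kilo, lima}.
Intersecting these: cl(A) = {hotel, juliett, kilo}.
∂A = cl(A) ∖ int(A) = {hotel, juliett, kilo} ∖ ∅ = {hotel, juliett, kilo}.


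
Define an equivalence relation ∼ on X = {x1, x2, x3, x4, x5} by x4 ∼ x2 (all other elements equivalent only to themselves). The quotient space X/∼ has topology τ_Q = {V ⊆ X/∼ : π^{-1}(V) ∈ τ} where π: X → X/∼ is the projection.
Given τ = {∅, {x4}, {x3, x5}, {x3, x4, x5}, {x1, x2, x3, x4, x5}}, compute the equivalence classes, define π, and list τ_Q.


X/∼ = {[x1], [x2=x4], [x3], [x5]}; |τ_Q| = 3.

Equivalence classes: [x1], [x2=x4], [x3], [x5].
Quotient map π: X → X/∼ sends x1 ↦ [x1], x2 ↦ [x2=x4], x3 ↦ [x3], x4 ↦ [x2=x4], x5 ↦ [x5].
For each subset V ⊆ X/∼, compute π^{-1}(V) ⊆ X and check whether π^{-1}(V) ∈ τ. V is open in τ_Q iff π^{-1}(V) ∈ τ.
  V = {}: π^{-1}(V) = ∅ ∈ τ ✓.
  V = {[x1]}: π^{-1}(V) = {x1} ∉ τ ✗.
  V = {[x2=x4]}: π^{-1}(V) = {x2, x4} ∉ τ ✗.
  V = {[x1], [x2=x4]}: π^{-1}(V) = {x1, x2, x4} ∉ τ ✗.
  V = {[x3]}: π^{-1}(V) = {x3} ∉ τ ✗.
  V = {[x1], [x3]}: π^{-1}(V) = {x1, x3} ∉ τ ✗.
  V = {[x2=x4], [x3]}: π^{-1}(V) = {x2, x3, x4} ∉ τ ✗.
  V = {[x1], [x2=x4], [x3]}: π^{-1}(V) = {x1, x2, x3, x4} ∉ τ ✗.
  V = {[x5]}: π^{-1}(V) = {x5} ∉ τ ✗.
  V = {[x1], [x5]}: π^{-1}(V) = {x1, x5} ∉ τ ✗.
  V = {[x2=x4], [x5]}: π^{-1}(V) = {x2, x4, x5} ∉ τ ✗.
  V = {[x1], [x2=x4], [x5]}: π^{-1}(V) = {x1, x2, x4, x5} ∉ τ ✗.
  V = {[x3], [x5]}: π^{-1}(V) = {x3, x5} ∈ τ ✓.
  V = {[x1], [x3], [x5]}: π^{-1}(V) = {x1, x3, x5} ∉ τ ✗.
  V = {[x2=x4], [x3], [x5]}: π^{-1}(V) = {x2, x3, x4, x5} ∉ τ ✗.
  V = {[x1], [x2=x4], [x3], [x5]}: π^{-1}(V) = {x1, x2, x3, x4, x5} ∈ τ ✓.
Open sets in the quotient: τ_Q = {{}, {[x3], [x5]}, {[x1], [x2=x4], [x3], [x5]}} (3 elements).


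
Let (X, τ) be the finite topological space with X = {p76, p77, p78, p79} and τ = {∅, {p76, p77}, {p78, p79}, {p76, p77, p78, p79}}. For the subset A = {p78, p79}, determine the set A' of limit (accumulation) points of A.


A' = {p78, p79}

For each x ∈ X, list the open sets U ∈ τ with x ∈ U, then check whether U ∩ (A ∖ {x}) ≠ ∅ for every such U.
  x = p76: open {p76, p77} ∋ x has {p76, p77} ∩ (A ∖ {p76}) = ∅, so x is NOT a limit point.
  x = p77: open {p76, p77} ∋ x has {p76, p77} ∩ (A ∖ {p77}) = ∅, so x is NOT a limit point.
  x = p78: opens ∋ x are {p78, p79}, {p76, p77, p78, p79}; each meets A ∖ {p78}, so x IS a limit point.
  x = p79: opens ∋ x are {p78, p79}, {p76, p77, p78, p79}; each meets A ∖ {p79}, so x IS a limit point.
Collecting: A' = {p78, p79}.


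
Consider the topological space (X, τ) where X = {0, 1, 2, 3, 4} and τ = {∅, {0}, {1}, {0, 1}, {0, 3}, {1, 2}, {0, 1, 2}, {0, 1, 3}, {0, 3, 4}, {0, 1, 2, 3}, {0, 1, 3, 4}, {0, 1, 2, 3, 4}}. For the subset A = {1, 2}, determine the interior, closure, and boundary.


int(A) = {1, 2}, cl(A) = {1, 2}, ∂A = ∅.

Closed sets in (X, τ) are complements of opens:
  closed(X, τ) = {∅, {2}, {4}, {1, 2}, {2, 4}, {3, 4}, {0, 3, 4}, {1, 2, 4}, {2, 3, 4}, {0, 2, 3, 4}, {1, 2, 3, 4}, {0, 1, 2, 3, 4}}.
int(A) = ⋃ {U ∈ τ : U ⊆ A}. Opens contained in A: ∅, {1}, {1, 2}.
Taking the union of these: int(A) = {1, 2}.
cl(A) = ⋂ {C closed : A ⊆ C}. Closed sets containing A: {1, 2}, {1, 2, 4}, {1, 2, 3, 4}, {0, 1, 2, 3, 4}.
Intersecting these: cl(A) = {1, 2}.
∂A = cl(A) ∖ int(A) = {1, 2} ∖ {1, 2} = ∅.


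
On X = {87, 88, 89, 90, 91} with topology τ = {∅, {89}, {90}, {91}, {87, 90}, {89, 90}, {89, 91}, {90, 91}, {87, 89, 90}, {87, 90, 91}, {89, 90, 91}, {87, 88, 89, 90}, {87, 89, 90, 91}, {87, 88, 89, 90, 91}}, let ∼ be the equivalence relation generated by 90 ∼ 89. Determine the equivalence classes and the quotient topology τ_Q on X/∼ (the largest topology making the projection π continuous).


X/∼ = {[87], [88], [89=90], [91]}; |τ_Q| = 8.

Equivalence classes: [87], [88], [89=90], [91].
Quotient map π: X → X/∼ sends 87 ↦ [87], 88 ↦ [88], 89 ↦ [89=90], 90 ↦ [89=90], 91 ↦ [91].
For each subset V ⊆ X/∼, compute π^{-1}(V) ⊆ X and check whether π^{-1}(V) ∈ τ. V is open in τ_Q iff π^{-1}(V) ∈ τ.
  V = {}: π^{-1}(V) = ∅ ∈ τ ✓.
  V = {[87]}: π^{-1}(V) = {87} ∉ τ ✗.
  V = {[88]}: π^{-1}(V) = {88} ∉ τ ✗.
  V = {[87], [88]}: π^{-1}(V) = {87, 88} ∉ τ ✗.
  V = {[89=90]}: π^{-1}(V) = {89, 90} ∈ τ ✓.
  V = {[87], [89=90]}: π^{-1}(V) = {87, 89, 90} ∈ τ ✓.
  V = {[88], [89=90]}: π^{-1}(V) = {88, 89, 90} ∉ τ ✗.
  V = {[87], [88], [89=90]}: π^{-1}(V) = {87, 88, 89, 90} ∈ τ ✓.
  V = {[91]}: π^{-1}(V) = {91} ∈ τ ✓.
  V = {[87], [91]}: π^{-1}(V) = {87, 91} ∉ τ ✗.
  V = {[88], [91]}: π^{-1}(V) = {88, 91} ∉ τ ✗.
  V = {[87], [88], [91]}: π^{-1}(V) = {87, 88, 91} ∉ τ ✗.
  V = {[89=90], [91]}: π^{-1}(V) = {89, 90, 91} ∈ τ ✓.
  V = {[87], [89=90], [91]}: π^{-1}(V) = {87, 89, 90, 91} ∈ τ ✓.
  V = {[88], [89=90], [91]}: π^{-1}(V) = {88, 89, 90, 91} ∉ τ ✗.
  V = {[87], [88], [89=90], [91]}: π^{-1}(V) = {87, 88, 89, 90, 91} ∈ τ ✓.
Open sets in the quotient: τ_Q = {{}, {[89=90]}, {[87], [89=90]}, {[87], [88], [89=90]}, {[91]}, {[89=90], [91]}, {[87], [89=90], [91]}, {[87], [88], [89=90], [91]}} (8 elements).
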